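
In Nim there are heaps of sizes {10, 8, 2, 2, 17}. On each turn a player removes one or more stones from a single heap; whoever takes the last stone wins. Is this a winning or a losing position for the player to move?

In binary:
  01010  (10)
  01000  (8)
  00010  (2)
  00010  (2)
  10001  (17)
  -----
  10011  (19)
The nim-sum is 19 ≠ 0, so this is an N-position: the player to move can win.

Winning position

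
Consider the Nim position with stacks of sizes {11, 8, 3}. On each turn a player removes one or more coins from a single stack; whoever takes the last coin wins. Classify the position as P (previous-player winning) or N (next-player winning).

P-position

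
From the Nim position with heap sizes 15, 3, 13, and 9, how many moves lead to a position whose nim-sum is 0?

3

Compute the nim-sum pairwise:
15 XOR 3 = 12
12 XOR 13 = 1
1 XOR 9 = 8
The overall nim-sum is X = 8. A heap of size p has a winning move iff p XOR X < p (reduce it to p XOR X).
  15: 15 XOR 8 = 7 < 15 — winning move (to 7).
  3: 3 XOR 8 = 11 ≥ 3 — no move.
  13: 13 XOR 8 = 5 < 13 — winning move (to 5).
  9: 9 XOR 8 = 1 < 9 — winning move (to 1).
That gives 3 winning moves.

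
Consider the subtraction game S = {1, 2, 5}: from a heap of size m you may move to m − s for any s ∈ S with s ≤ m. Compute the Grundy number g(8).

Grundy values for subtraction set {1, 2, 5}:
g(0) = mex{} = 0
g(1) = mex{0} = 1
g(2) = mex{0,1} = 2
g(3) = mex{1,2} = 0
g(4) = mex{0,2} = 1
g(5) = mex{0,1} = 2
g(6) = mex{1,2} = 0
g(7) = mex{0,2} = 1
g(8) = mex{0,1} = 2
So g(8) = 2.

2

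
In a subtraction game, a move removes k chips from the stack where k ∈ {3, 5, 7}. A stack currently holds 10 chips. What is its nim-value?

0

Compute g(0), g(1), … for moves {3, 5, 7}:
g(0) = mex{} = 0
g(1) = mex{} = 0
g(2) = mex{} = 0
g(3) = mex{0} = 1
g(4) = mex{0} = 1
g(5) = mex{0} = 1
g(6) = mex{0,1} = 2
g(7) = mex{0,1} = 2
g(8) = mex{0,1} = 2
g(9) = mex{0,1,2} = 3
g(10) = mex{1,2} = 0
So g(10) = 0.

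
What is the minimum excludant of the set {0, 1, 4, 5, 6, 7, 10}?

2

The values 0, 1 are all present; 2 is the first non-negative integer missing from the set.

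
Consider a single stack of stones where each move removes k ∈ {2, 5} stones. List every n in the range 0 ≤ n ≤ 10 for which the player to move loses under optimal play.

0, 1, 4, 7, 8

Grundy values for subtraction set {2, 5}:
g(0) = mex{} = 0
g(1) = mex{} = 0
g(2) = mex{0} = 1
g(3) = mex{0} = 1
g(4) = mex{1} = 0
g(5) = mex{0,1} = 2
g(6) = mex{0} = 1
g(7) = mex{1,2} = 0
g(8) = mex{1} = 0
g(9) = mex{0} = 1
g(10) = mex{0,2} = 1
The P-positions (g = 0) in 0..10 are 0, 1, 4, 7, 8.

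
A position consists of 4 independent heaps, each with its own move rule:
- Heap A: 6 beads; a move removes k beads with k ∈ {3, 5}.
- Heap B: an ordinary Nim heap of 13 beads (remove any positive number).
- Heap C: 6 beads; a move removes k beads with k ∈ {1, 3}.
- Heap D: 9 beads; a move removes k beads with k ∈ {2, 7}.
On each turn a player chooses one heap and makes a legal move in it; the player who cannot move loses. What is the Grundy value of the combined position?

15

For heap A, compute g(0), g(1), … with moves {3, 5}:
g(0) = mex{} = 0
g(1) = mex{} = 0
g(2) = mex{} = 0
g(3) = mex{0} = 1
g(4) = mex{0} = 1
g(5) = mex{0} = 1
g(6) = mex{0,1} = 2
So g(6) = 2.
Heap B is a plain Nim heap of size 13, so its Grundy value is 13.
Grundy values for heap C (subtraction set {1, 3}):
k:     0  1  2  3  4  5  6
g(k):  0  1  0  1  0  1  0
So g(6) = 0.
Grundy values for heap D (subtraction set {2, 7}):
g(0) = mex{} = 0
g(1) = mex{} = 0
g(2) = mex{0} = 1
g(3) = mex{0} = 1
g(4) = mex{1} = 0
g(5) = mex{1} = 0
g(6) = mex{0} = 1
g(7) = mex{0} = 1
g(8) = mex{0,1} = 2
g(9) = mex{1} = 0
So g(9) = 0.
The value of a disjunctive sum is the nim-sum of the parts.
Combined value = 2 ⊕ 13 ⊕ 0 ⊕ 0 = 15.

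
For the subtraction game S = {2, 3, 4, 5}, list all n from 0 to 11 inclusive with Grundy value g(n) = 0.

0, 1, 7, 8

Build the Grundy sequence with g(k) = mex{g(k−s) : s ∈ {2, 3, 4, 5}, s ≤ k}:
g(0) = mex{} = 0
g(1) = mex{} = 0
g(2) = mex{0} = 1
g(3) = mex{0} = 1
g(4) = mex{0,1} = 2
g(5) = mex{0,1} = 2
g(6) = mex{0,1,2} = 3
g(7) = mex{1,2} = 0
g(8) = mex{1,2,3} = 0
g(9) = mex{0,2,3} = 1
g(10) = mex{0,2,3} = 1
g(11) = mex{0,1,3} = 2
The P-positions (g = 0) in 0..11 are 0, 1, 7, 8.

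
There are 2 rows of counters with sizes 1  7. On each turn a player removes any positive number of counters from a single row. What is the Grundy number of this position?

6

Compute the nim-sum pairwise:
1 XOR 7 = 6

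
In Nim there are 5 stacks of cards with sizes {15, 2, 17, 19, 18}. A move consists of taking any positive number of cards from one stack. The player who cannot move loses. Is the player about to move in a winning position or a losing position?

Compute the nim-sum pairwise:
15 XOR 2 = 13
13 XOR 17 = 28
28 XOR 19 = 15
15 XOR 18 = 29
The nim-sum is 29 ≠ 0, so this is an N-position: the player to move can win.

Winning position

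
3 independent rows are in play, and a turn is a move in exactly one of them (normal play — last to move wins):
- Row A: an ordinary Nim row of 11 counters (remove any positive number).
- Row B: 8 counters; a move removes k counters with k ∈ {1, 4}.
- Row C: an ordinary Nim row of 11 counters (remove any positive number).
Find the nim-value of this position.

Row A is a plain Nim row of size 11, so its Grundy value is 11.
Grundy values for row B (subtraction set {1, 4}):
k:     0  1  2  3  4  5  6  7  8
g(k):  0  1  0  1  2  0  1  0  1
So g(8) = 1.
Row C is a plain Nim row of size 11, so its Grundy value is 11.
The value of a disjunctive sum is the nim-sum of the parts.
Combined value = 11 ⊕ 1 ⊕ 11 = 1.

1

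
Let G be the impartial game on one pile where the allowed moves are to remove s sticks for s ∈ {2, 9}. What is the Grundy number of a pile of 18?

Grundy values for subtraction set {2, 9}:
k:     0  1  2  3  4  5  6  7  8  9 10 11 12 13 14 15 16 17 18
g(k):  0  0  1  1  0  0  1  1  0  2  1  0  0  1  1  0  0  1  1
So g(18) = 1.

1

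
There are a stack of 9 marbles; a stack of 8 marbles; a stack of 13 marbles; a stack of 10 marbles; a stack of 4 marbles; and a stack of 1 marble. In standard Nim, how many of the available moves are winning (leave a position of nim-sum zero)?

Write each in binary and XOR column by column:
  1001  (9)
  1000  (8)
  1101  (13)
  1010  (10)
  0100  (4)
  0001  (1)
  ----
  0011  (3)
The overall nim-sum is X = 3. A stack of size p has a winning move iff p XOR X < p (reduce it to p XOR X).
  9: 9 XOR 3 = 10 ≥ 9 — no move.
  8: 8 XOR 3 = 11 ≥ 8 — no move.
  13: 13 XOR 3 = 14 ≥ 13 — no move.
  10: 10 XOR 3 = 9 < 10 — winning move (to 9).
  4: 4 XOR 3 = 7 ≥ 4 — no move.
  1: 1 XOR 3 = 2 ≥ 1 — no move.
That gives 1 winning move.

1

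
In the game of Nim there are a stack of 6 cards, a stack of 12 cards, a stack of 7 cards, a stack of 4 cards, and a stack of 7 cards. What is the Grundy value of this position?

14

Compute the nim-sum pairwise:
6 ^ 12 = 10
10 ^ 7 = 13
13 ^ 4 = 9
9 ^ 7 = 14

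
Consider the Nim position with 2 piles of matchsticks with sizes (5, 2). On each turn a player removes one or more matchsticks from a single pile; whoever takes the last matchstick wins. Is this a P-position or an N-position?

N-position

Compute the nim-sum pairwise:
5 XOR 2 = 7
The nim-sum is 7 ≠ 0, so this is an N-position: the player to move can win.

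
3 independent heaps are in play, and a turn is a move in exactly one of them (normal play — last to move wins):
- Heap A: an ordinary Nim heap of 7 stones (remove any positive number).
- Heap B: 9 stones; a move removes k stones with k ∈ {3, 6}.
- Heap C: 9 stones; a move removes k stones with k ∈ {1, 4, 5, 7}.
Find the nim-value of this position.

6

Heap A is a plain Nim heap of size 7, so its Grundy value is 7.
Build the Grundy sequence for heap B with g(k) = mex{g(k−s) : s ∈ {3, 6}, s ≤ k}:
g(0) = mex{} = 0
g(1) = mex{} = 0
g(2) = mex{} = 0
g(3) = mex{0} = 1
g(4) = mex{0} = 1
g(5) = mex{0} = 1
g(6) = mex{0,1} = 2
g(7) = mex{0,1} = 2
g(8) = mex{0,1} = 2
g(9) = mex{1,2} = 0
So g(9) = 0.
Grundy values for heap C (subtraction set {1, 4, 5, 7}):
g(0) = mex{} = 0
g(1) = mex{0} = 1
g(2) = mex{1} = 0
g(3) = mex{0} = 1
g(4) = mex{0,1} = 2
g(5) = mex{0,1,2} = 3
g(6) = mex{0,1,3} = 2
g(7) = mex{0,1,2} = 3
g(8) = mex{1,2,3} = 0
g(9) = mex{0,2,3} = 1
So g(9) = 1.
The value of a disjunctive sum is the nim-sum of the parts.
Combined value = 7 ⊕ 0 ⊕ 1 = 6.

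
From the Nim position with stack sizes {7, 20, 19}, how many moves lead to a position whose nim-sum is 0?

Write each in binary and XOR column by column:
  00111  (7)
  10100  (20)
  10011  (19)
  -----
  00000  (0)
The nim-sum is already 0, so every move leaves a nonzero nim-sum — there are no winning moves.

0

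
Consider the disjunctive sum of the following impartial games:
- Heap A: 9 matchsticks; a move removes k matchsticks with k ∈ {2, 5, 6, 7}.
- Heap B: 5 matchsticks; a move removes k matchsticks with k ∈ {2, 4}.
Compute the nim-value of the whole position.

0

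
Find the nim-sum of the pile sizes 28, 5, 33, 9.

49

Compute the nim-sum pairwise:
28 XOR 5 = 25
25 XOR 33 = 56
56 XOR 9 = 49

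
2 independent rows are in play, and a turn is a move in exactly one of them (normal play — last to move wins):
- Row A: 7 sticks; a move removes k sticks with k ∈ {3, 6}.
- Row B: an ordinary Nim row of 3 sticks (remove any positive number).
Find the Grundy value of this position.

Grundy values for row A (subtraction set {3, 6}):
g(0) = mex{} = 0
g(1) = mex{} = 0
g(2) = mex{} = 0
g(3) = mex{0} = 1
g(4) = mex{0} = 1
g(5) = mex{0} = 1
g(6) = mex{0,1} = 2
g(7) = mex{0,1} = 2
So g(7) = 2.
Row B is a plain Nim row of size 3, so its Grundy value is 3.
By the Sprague-Grundy theorem, the Grundy value of a sum of independent games is the XOR of the component values.
Combined value = 2 XOR 3 = 1.

1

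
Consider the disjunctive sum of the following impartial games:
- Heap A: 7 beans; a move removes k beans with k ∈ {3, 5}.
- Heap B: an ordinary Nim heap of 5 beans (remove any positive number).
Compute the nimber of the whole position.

Grundy values for heap A (subtraction set {3, 5}):
g(0) = mex{} = 0
g(1) = mex{} = 0
g(2) = mex{} = 0
g(3) = mex{0} = 1
g(4) = mex{0} = 1
g(5) = mex{0} = 1
g(6) = mex{0,1} = 2
g(7) = mex{0,1} = 2
So g(7) = 2.
Heap B is a plain Nim heap of size 5, so its Grundy value is 5.
The value of a disjunctive sum is the nim-sum of the parts.
Combined value = 2 XOR 5 = 7.

7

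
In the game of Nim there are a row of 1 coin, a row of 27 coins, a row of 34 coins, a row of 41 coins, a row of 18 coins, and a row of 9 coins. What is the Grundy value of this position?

10

Nim-sum: 1 ^ 27 ^ 34 ^ 41 ^ 18 ^ 9 = 10.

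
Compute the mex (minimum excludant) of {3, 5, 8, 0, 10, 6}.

1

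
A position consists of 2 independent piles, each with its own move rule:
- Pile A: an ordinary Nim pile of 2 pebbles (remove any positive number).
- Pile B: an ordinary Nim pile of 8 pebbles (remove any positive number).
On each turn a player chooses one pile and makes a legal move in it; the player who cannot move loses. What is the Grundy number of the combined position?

10

Pile A is a plain Nim pile of size 2, so its Grundy value is 2.
Pile B is a plain Nim pile of size 8, so its Grundy value is 8.
By the Sprague-Grundy theorem, the Grundy value of a sum of independent games is the XOR of the component values.
Combined value = 2 ⊕ 8 = 10.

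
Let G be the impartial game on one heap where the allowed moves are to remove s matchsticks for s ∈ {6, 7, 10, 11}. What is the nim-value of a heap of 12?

2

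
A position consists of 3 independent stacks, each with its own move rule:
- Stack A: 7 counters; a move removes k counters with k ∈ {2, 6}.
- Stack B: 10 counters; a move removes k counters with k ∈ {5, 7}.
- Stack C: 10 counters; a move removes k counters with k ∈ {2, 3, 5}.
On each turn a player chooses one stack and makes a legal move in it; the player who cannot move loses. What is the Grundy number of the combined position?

2

Grundy values for stack A (subtraction set {2, 6}):
k:     0  1  2  3  4  5  6  7
g(k):  0  0  1  1  0  0  1  1
So g(7) = 1.
For stack B, compute g(0), g(1), … with moves {5, 7}:
g(0) = mex{} = 0
g(1) = mex{} = 0
g(2) = mex{} = 0
g(3) = mex{} = 0
g(4) = mex{} = 0
g(5) = mex{0} = 1
g(6) = mex{0} = 1
g(7) = mex{0} = 1
g(8) = mex{0} = 1
g(9) = mex{0} = 1
g(10) = mex{0,1} = 2
So g(10) = 2.
For stack C, compute g(0), g(1), … with moves {2, 3, 5}:
g(0) = mex{} = 0
g(1) = mex{} = 0
g(2) = mex{0} = 1
g(3) = mex{0} = 1
g(4) = mex{0,1} = 2
g(5) = mex{0,1} = 2
g(6) = mex{0,1,2} = 3
g(7) = mex{1,2} = 0
g(8) = mex{1,2,3} = 0
g(9) = mex{0,2,3} = 1
g(10) = mex{0,2} = 1
So g(10) = 1.
The value of a disjunctive sum is the nim-sum of the parts.
Combined value = 1 ⊕ 2 ⊕ 1 = 2.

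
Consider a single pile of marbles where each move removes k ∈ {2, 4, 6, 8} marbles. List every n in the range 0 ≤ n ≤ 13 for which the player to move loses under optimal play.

Build the Grundy sequence with g(k) = mex{g(k−s) : s ∈ {2, 4, 6, 8}, s ≤ k}:
g(0) = mex{} = 0
g(1) = mex{} = 0
g(2) = mex{0} = 1
g(3) = mex{0} = 1
g(4) = mex{0,1} = 2
g(5) = mex{0,1} = 2
g(6) = mex{0,1,2} = 3
g(7) = mex{0,1,2} = 3
g(8) = mex{0,1,2,3} = 4
g(9) = mex{0,1,2,3} = 4
g(10) = mex{1,2,3,4} = 0
g(11) = mex{1,2,3,4} = 0
g(12) = mex{0,2,3,4} = 1
g(13) = mex{0,2,3,4} = 1
The P-positions (g = 0) in 0..13 are 0, 1, 10, 11.

0, 1, 10, 11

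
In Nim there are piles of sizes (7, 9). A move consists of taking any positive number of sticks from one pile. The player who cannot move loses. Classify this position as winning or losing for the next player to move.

Winning position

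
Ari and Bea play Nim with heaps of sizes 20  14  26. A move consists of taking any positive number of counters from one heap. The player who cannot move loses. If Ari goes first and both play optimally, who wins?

Bea wins

Compute the nim-sum pairwise:
20 XOR 14 = 26
26 XOR 26 = 0
The nim-sum is 0, so this is a P-position: the player to move is in a losing position under optimal play; Ari is about to move from it and so loses — Bea wins.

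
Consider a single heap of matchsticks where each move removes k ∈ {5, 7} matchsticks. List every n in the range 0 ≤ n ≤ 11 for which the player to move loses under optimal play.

0, 1, 2, 3, 4

Grundy values for subtraction set {5, 7}:
g(0) = mex{} = 0
g(1) = mex{} = 0
g(2) = mex{} = 0
g(3) = mex{} = 0
g(4) = mex{} = 0
g(5) = mex{0} = 1
g(6) = mex{0} = 1
g(7) = mex{0} = 1
g(8) = mex{0} = 1
g(9) = mex{0} = 1
g(10) = mex{0,1} = 2
g(11) = mex{0,1} = 2
The P-positions (g = 0) in 0..11 are 0, 1, 2, 3, 4.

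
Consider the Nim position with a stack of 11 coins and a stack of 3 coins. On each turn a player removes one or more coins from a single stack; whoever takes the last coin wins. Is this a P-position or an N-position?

Nim-sum: 11 ⊕ 3 = 8.
The nim-sum is 8 ≠ 0, so this is an N-position: the player to move can win.

N-position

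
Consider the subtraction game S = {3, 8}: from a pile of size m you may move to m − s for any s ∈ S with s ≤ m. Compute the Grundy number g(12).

Build the Grundy sequence with g(k) = mex{g(k−s) : s ∈ {3, 8}, s ≤ k}:
g(0) = mex{} = 0
g(1) = mex{} = 0
g(2) = mex{} = 0
g(3) = mex{0} = 1
g(4) = mex{0} = 1
g(5) = mex{0} = 1
g(6) = mex{1} = 0
g(7) = mex{1} = 0
g(8) = mex{0,1} = 2
g(9) = mex{0} = 1
g(10) = mex{0} = 1
g(11) = mex{1,2} = 0
g(12) = mex{1} = 0
So g(12) = 0.

0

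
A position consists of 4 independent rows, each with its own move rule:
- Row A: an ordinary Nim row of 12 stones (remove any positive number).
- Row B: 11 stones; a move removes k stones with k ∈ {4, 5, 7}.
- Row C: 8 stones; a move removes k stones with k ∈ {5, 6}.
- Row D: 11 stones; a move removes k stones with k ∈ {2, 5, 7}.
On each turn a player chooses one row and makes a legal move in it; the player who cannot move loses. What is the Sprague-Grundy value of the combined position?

14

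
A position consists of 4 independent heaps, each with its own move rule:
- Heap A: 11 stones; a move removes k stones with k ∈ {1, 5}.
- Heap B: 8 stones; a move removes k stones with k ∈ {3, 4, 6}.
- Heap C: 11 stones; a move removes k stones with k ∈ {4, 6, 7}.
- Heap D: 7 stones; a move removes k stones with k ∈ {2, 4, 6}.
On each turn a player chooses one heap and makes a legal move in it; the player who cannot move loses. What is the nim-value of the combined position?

Build the Grundy sequence for heap A with g(k) = mex{g(k−s) : s ∈ {1, 5}, s ≤ k}:
g(0) = mex{} = 0
g(1) = mex{0} = 1
g(2) = mex{1} = 0
g(3) = mex{0} = 1
g(4) = mex{1} = 0
g(5) = mex{0} = 1
g(6) = mex{1} = 0
g(7) = mex{0} = 1
g(8) = mex{1} = 0
g(9) = mex{0} = 1
g(10) = mex{1} = 0
g(11) = mex{0} = 1
So g(11) = 1.
Build the Grundy sequence for heap B with g(k) = mex{g(k−s) : s ∈ {3, 4, 6}, s ≤ k}:
k:     0  1  2  3  4  5  6  7  8
g(k):  0  0  0  1  1  1  2  2  2
So g(8) = 2.
Build the Grundy sequence for heap C with g(k) = mex{g(k−s) : s ∈ {4, 6, 7}, s ≤ k}:
k:     0  1  2  3  4  5  6  7  8  9 10 11
g(k):  0  0  0  0  1  1  1  1  2  2  2  0
So g(11) = 0.
Grundy values for heap D (subtraction set {2, 4, 6}):
k:     0  1  2  3  4  5  6  7
g(k):  0  0  1  1  2  2  3  3
So g(7) = 3.
By the Sprague-Grundy theorem, the Grundy value of a sum of independent games is the XOR of the component values.
Combined value = 1 ⊕ 2 ⊕ 0 ⊕ 3 = 0.

0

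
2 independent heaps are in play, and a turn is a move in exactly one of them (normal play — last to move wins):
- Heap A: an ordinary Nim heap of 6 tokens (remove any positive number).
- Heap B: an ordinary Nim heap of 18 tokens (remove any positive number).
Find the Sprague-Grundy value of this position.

20

Heap A is a plain Nim heap of size 6, so its Grundy value is 6.
Heap B is a plain Nim heap of size 18, so its Grundy value is 18.
By the Sprague-Grundy theorem, the Grundy value of a sum of independent games is the XOR of the component values.
Combined value = 6 XOR 18 = 20.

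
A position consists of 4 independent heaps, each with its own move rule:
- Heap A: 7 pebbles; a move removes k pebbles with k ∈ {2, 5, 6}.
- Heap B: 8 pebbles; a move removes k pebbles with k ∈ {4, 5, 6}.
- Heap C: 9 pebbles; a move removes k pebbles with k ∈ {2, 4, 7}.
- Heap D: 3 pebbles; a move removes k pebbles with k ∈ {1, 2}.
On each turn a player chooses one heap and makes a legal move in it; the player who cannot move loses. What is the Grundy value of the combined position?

1

Build the Grundy sequence for heap A with g(k) = mex{g(k−s) : s ∈ {2, 5, 6}, s ≤ k}:
k:     0  1  2  3  4  5  6  7
g(k):  0  0  1  1  0  2  1  3
So g(7) = 3.
Build the Grundy sequence for heap B with g(k) = mex{g(k−s) : s ∈ {4, 5, 6}, s ≤ k}:
k:     0  1  2  3  4  5  6  7  8
g(k):  0  0  0  0  1  1  1  1  2
So g(8) = 2.
Build the Grundy sequence for heap C with g(k) = mex{g(k−s) : s ∈ {2, 4, 7}, s ≤ k}:
g(0) = mex{} = 0
g(1) = mex{} = 0
g(2) = mex{0} = 1
g(3) = mex{0} = 1
g(4) = mex{0,1} = 2
g(5) = mex{0,1} = 2
g(6) = mex{1,2} = 0
g(7) = mex{0,1,2} = 3
g(8) = mex{0,2} = 1
g(9) = mex{1,2,3} = 0
So g(9) = 0.
Build the Grundy sequence for heap D with g(k) = mex{g(k−s) : s ∈ {1, 2}, s ≤ k}:
g(0) = mex{} = 0
g(1) = mex{0} = 1
g(2) = mex{0,1} = 2
g(3) = mex{1,2} = 0
So g(3) = 0.
By the Sprague-Grundy theorem, the Grundy value of a sum of independent games is the XOR of the component values.
Combined value = 3 ⊕ 2 ⊕ 0 ⊕ 0 = 1.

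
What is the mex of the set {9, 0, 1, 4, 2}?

The values 0, 1, 2 are all present; 3 is the first non-negative integer missing from the set.

3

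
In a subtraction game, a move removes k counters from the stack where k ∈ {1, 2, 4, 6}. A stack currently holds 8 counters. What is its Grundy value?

Build the Grundy sequence with g(k) = mex{g(k−s) : s ∈ {1, 2, 4, 6}, s ≤ k}:
g(0) = mex{} = 0
g(1) = mex{0} = 1
g(2) = mex{0,1} = 2
g(3) = mex{1,2} = 0
g(4) = mex{0,2} = 1
g(5) = mex{0,1} = 2
g(6) = mex{0,1,2} = 3
g(7) = mex{0,1,2,3} = 4
g(8) = mex{1,2,3,4} = 0
So g(8) = 0.

0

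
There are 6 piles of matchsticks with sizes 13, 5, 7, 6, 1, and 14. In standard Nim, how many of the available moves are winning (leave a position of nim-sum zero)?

5

Bitwise XOR of the heap sizes:
  1101  (13)
  0101  (5)
  0111  (7)
  0110  (6)
  0001  (1)
  1110  (14)
  ----
  0110  (6)
The overall nim-sum is X = 6. A pile of size p has a winning move iff p XOR X < p (reduce it to p XOR X).
  13: 13 XOR 6 = 11 < 13 — winning move (to 11).
  5: 5 XOR 6 = 3 < 5 — winning move (to 3).
  7: 7 XOR 6 = 1 < 7 — winning move (to 1).
  6: 6 XOR 6 = 0 < 6 — winning move (to 0).
  1: 1 XOR 6 = 7 ≥ 1 — no move.
  14: 14 XOR 6 = 8 < 14 — winning move (to 8).
That gives 5 winning moves.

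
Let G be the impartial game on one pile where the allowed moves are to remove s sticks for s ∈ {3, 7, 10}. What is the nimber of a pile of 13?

2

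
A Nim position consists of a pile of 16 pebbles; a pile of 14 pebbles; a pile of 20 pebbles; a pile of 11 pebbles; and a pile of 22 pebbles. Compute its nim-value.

23

Write each in binary and XOR column by column:
  10000  (16)
  01110  (14)
  10100  (20)
  01011  (11)
  10110  (22)
  -----
  10111  (23)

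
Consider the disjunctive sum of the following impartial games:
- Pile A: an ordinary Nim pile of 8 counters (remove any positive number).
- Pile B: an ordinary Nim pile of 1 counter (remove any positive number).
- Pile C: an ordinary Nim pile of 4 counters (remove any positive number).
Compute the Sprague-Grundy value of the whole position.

Pile A is a plain Nim pile of size 8, so its Grundy value is 8.
Pile B is a plain Nim pile of size 1, so its Grundy value is 1.
Pile C is a plain Nim pile of size 4, so its Grundy value is 4.
The value of a disjunctive sum is the nim-sum of the parts.
Combined value = 8 ⊕ 1 ⊕ 4 = 13.

13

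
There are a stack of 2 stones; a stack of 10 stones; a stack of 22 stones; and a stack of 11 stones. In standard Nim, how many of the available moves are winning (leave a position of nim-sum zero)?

1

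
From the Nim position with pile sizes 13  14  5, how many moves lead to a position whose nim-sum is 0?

3

Nim-sum: 13 ⊕ 14 ⊕ 5 = 6.
The overall nim-sum is X = 6. A pile of size p has a winning move iff p XOR X < p (reduce it to p XOR X).
  13: 13 XOR 6 = 11 < 13 — winning move (to 11).
  14: 14 XOR 6 = 8 < 14 — winning move (to 8).
  5: 5 XOR 6 = 3 < 5 — winning move (to 3).
That gives 3 winning moves.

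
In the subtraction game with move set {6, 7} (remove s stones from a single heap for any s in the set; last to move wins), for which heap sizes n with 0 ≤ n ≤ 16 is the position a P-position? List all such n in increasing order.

Grundy values for subtraction set {6, 7}:
k:     0  1  2  3  4  5  6  7  8  9 10 11 12 13 14 15 16
g(k):  0  0  0  0  0  0  1  1  1  1  1  1  2  0  0  0  0
The P-positions (g = 0) in 0..16 are 0, 1, 2, 3, 4, 5, 13, 14, 15, 16.

0, 1, 2, 3, 4, 5, 13, 14, 15, 16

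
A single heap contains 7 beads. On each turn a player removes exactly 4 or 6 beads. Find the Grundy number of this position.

Compute g(0), g(1), … for moves {4, 6}:
k:     0  1  2  3  4  5  6  7
g(k):  0  0  0  0  1  1  1  1
So g(7) = 1.

1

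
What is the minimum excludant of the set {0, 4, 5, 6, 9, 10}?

1

0 is in the set but 1 is not, so the mex is 1.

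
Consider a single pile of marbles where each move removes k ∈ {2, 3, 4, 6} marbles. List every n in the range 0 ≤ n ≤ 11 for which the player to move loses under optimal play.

0, 1, 8, 9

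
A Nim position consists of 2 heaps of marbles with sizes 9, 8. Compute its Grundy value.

1

Write each in binary and XOR column by column:
  1001  (9)
  1000  (8)
  ----
  0001  (1)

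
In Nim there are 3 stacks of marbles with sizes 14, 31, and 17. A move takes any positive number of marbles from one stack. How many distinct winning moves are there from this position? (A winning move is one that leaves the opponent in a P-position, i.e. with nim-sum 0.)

0

Compute the nim-sum pairwise:
14 ^ 31 = 17
17 ^ 17 = 0
The nim-sum is already 0, so every move leaves a nonzero nim-sum — there are no winning moves.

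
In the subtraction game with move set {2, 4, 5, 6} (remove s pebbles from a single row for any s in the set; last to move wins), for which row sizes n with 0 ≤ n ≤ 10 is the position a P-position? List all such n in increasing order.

0, 1, 8, 9

Compute g(0), g(1), … for moves {2, 4, 5, 6}:
g(0) = mex{} = 0
g(1) = mex{} = 0
g(2) = mex{0} = 1
g(3) = mex{0} = 1
g(4) = mex{0,1} = 2
g(5) = mex{0,1} = 2
g(6) = mex{0,1,2} = 3
g(7) = mex{0,1,2} = 3
g(8) = mex{1,2,3} = 0
g(9) = mex{1,2,3} = 0
g(10) = mex{0,2,3} = 1
The P-positions (g = 0) in 0..10 are 0, 1, 8, 9.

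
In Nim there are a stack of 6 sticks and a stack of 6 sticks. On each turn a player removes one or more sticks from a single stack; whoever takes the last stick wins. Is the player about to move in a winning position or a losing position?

Nim-sum: 6 XOR 6 = 0.
The nim-sum is 0, so this is a P-position: the player to move is in a losing position under optimal play.

Losing position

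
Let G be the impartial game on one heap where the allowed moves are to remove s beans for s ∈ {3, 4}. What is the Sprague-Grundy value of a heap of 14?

Build the Grundy sequence with g(k) = mex{g(k−s) : s ∈ {3, 4}, s ≤ k}:
k:     0  1  2  3  4  5  6  7  8  9 10 11 12 13 14
g(k):  0  0  0  1  1  1  2  0  0  0  1  1  1  2  0
So g(14) = 0.

0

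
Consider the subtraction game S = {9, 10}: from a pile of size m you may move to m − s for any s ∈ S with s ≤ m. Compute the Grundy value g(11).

Grundy values for subtraction set {9, 10}:
k:     0  1  2  3  4  5  6  7  8  9 10 11
g(k):  0  0  0  0  0  0  0  0  0  1  1  1
So g(11) = 1.

1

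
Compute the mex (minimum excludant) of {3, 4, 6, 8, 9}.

0

0 is not in the set, so the mex is 0.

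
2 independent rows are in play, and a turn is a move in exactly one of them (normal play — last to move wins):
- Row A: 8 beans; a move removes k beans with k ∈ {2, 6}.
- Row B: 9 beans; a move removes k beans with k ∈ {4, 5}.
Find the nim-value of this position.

0

Build the Grundy sequence for row A with g(k) = mex{g(k−s) : s ∈ {2, 6}, s ≤ k}:
g(0) = mex{} = 0
g(1) = mex{} = 0
g(2) = mex{0} = 1
g(3) = mex{0} = 1
g(4) = mex{1} = 0
g(5) = mex{1} = 0
g(6) = mex{0} = 1
g(7) = mex{0} = 1
g(8) = mex{1} = 0
So g(8) = 0.
Grundy values for row B (subtraction set {4, 5}):
g(0) = mex{} = 0
g(1) = mex{} = 0
g(2) = mex{} = 0
g(3) = mex{} = 0
g(4) = mex{0} = 1
g(5) = mex{0} = 1
g(6) = mex{0} = 1
g(7) = mex{0} = 1
g(8) = mex{0,1} = 2
g(9) = mex{1} = 0
So g(9) = 0.
The value of a disjunctive sum is the nim-sum of the parts.
Combined value = 0 XOR 0 = 0.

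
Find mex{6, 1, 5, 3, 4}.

0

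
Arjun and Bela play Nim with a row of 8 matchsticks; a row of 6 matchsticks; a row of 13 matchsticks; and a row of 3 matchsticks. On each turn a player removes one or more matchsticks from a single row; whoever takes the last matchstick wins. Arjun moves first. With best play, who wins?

Bela wins

Nim-sum: 8 ^ 6 ^ 13 ^ 3 = 0.
The nim-sum is 0, so this is a P-position: the player to move is in a losing position under optimal play; Arjun is about to move from it and so loses — Bela wins.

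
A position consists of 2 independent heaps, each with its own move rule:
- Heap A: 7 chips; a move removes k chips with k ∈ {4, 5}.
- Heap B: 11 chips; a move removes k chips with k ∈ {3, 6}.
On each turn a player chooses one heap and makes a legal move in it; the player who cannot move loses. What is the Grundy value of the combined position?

1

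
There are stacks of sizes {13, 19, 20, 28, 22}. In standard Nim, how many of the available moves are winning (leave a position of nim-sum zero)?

0

Nim-sum: 13 ^ 19 ^ 20 ^ 28 ^ 22 = 0.
The nim-sum is already 0, so every move leaves a nonzero nim-sum — there are no winning moves.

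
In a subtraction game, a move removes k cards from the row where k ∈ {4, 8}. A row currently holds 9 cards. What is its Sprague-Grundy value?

Grundy values for subtraction set {4, 8}:
k:     0  1  2  3  4  5  6  7  8  9
g(k):  0  0  0  0  1  1  1  1  2  2
So g(9) = 2.

2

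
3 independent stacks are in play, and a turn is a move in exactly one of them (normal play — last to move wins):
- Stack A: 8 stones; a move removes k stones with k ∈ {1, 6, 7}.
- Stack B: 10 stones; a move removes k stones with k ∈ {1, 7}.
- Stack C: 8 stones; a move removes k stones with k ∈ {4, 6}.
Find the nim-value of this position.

0

Build the Grundy sequence for stack A with g(k) = mex{g(k−s) : s ∈ {1, 6, 7}, s ≤ k}:
g(0) = mex{} = 0
g(1) = mex{0} = 1
g(2) = mex{1} = 0
g(3) = mex{0} = 1
g(4) = mex{1} = 0
g(5) = mex{0} = 1
g(6) = mex{0,1} = 2
g(7) = mex{0,1,2} = 3
g(8) = mex{0,1,3} = 2
So g(8) = 2.
For stack B, compute g(0), g(1), … with moves {1, 7}:
g(0) = mex{} = 0
g(1) = mex{0} = 1
g(2) = mex{1} = 0
g(3) = mex{0} = 1
g(4) = mex{1} = 0
g(5) = mex{0} = 1
g(6) = mex{1} = 0
g(7) = mex{0} = 1
g(8) = mex{1} = 0
g(9) = mex{0} = 1
g(10) = mex{1} = 0
So g(10) = 0.
For stack C, compute g(0), g(1), … with moves {4, 6}:
g(0) = mex{} = 0
g(1) = mex{} = 0
g(2) = mex{} = 0
g(3) = mex{} = 0
g(4) = mex{0} = 1
g(5) = mex{0} = 1
g(6) = mex{0} = 1
g(7) = mex{0} = 1
g(8) = mex{0,1} = 2
So g(8) = 2.
The value of a disjunctive sum is the nim-sum of the parts.
Combined value = 2 ⊕ 0 ⊕ 2 = 0.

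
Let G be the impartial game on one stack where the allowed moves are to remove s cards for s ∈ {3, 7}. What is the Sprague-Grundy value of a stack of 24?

1

Build the Grundy sequence with g(k) = mex{g(k−s) : s ∈ {3, 7}, s ≤ k}:
k:     0  1  2  3  4  5  6  7  8  9 10 11 12 13 14 15 16 17 18 19 20 21 22 23 24
g(k):  0  0  0  1  1  1  0  2  2  1  0  0  0  1  1  1  0  2  2  1  0  0  0  1  1
So g(24) = 1.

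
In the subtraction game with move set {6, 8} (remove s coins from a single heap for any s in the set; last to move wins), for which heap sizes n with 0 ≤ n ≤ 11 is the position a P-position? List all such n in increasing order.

0, 1, 2, 3, 4, 5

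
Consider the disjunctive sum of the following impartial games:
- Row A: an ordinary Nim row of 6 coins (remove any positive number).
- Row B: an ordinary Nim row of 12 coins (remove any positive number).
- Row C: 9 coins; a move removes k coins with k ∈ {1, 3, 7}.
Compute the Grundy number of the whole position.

11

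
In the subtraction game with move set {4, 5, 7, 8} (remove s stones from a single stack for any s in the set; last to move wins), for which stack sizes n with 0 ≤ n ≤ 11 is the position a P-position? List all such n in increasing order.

0, 1, 2, 3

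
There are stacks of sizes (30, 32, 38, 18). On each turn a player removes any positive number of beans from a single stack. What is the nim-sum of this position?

Compute the nim-sum pairwise:
30 ^ 32 = 62
62 ^ 38 = 24
24 ^ 18 = 10

10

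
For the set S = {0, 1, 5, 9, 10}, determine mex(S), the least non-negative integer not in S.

2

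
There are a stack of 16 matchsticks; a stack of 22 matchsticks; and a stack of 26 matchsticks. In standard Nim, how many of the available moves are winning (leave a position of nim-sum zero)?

In binary:
  10000  (16)
  10110  (22)
  11010  (26)
  -----
  11100  (28)
The overall nim-sum is X = 28. A stack of size p has a winning move iff p XOR X < p (reduce it to p XOR X).
  16: 16 XOR 28 = 12 < 16 — winning move (to 12).
  22: 22 XOR 28 = 10 < 22 — winning move (to 10).
  26: 26 XOR 28 = 6 < 26 — winning move (to 6).
That gives 3 winning moves.

3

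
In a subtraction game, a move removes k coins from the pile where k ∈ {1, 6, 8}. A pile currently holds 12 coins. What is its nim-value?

Compute g(0), g(1), … for moves {1, 6, 8}:
k:     0  1  2  3  4  5  6  7  8  9 10 11 12
g(k):  0  1  0  1  0  1  2  0  1  0  1  0  1
So g(12) = 1.

1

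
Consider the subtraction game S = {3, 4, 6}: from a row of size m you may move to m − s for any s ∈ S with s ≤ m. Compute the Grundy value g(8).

2

Compute g(0), g(1), … for moves {3, 4, 6}:
g(0) = mex{} = 0
g(1) = mex{} = 0
g(2) = mex{} = 0
g(3) = mex{0} = 1
g(4) = mex{0} = 1
g(5) = mex{0} = 1
g(6) = mex{0,1} = 2
g(7) = mex{0,1} = 2
g(8) = mex{0,1} = 2
So g(8) = 2.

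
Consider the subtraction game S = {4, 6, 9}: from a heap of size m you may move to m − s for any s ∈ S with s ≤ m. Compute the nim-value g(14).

0

Build the Grundy sequence with g(k) = mex{g(k−s) : s ∈ {4, 6, 9}, s ≤ k}:
g(0) = mex{} = 0
g(1) = mex{} = 0
g(2) = mex{} = 0
g(3) = mex{} = 0
g(4) = mex{0} = 1
g(5) = mex{0} = 1
g(6) = mex{0} = 1
g(7) = mex{0} = 1
g(8) = mex{0,1} = 2
g(9) = mex{0,1} = 2
g(10) = mex{0,1} = 2
g(11) = mex{0,1} = 2
g(12) = mex{0,1,2} = 3
g(13) = mex{1,2} = 0
g(14) = mex{1,2} = 0
So g(14) = 0.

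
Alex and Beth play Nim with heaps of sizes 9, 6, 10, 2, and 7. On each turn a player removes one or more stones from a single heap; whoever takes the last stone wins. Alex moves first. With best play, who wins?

Beth wins

Compute the nim-sum pairwise:
9 ⊕ 6 = 15
15 ⊕ 10 = 5
5 ⊕ 2 = 7
7 ⊕ 7 = 0
The nim-sum is 0, so this is a P-position: the player to move is in a losing position under optimal play; Alex is about to move from it and so loses — Beth wins.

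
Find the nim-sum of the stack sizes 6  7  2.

Compute the nim-sum pairwise:
6 ^ 7 = 1
1 ^ 2 = 3

3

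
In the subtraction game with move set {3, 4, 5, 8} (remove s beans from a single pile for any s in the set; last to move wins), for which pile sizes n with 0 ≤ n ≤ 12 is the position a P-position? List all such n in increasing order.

0, 1, 2, 11, 12

Grundy values for subtraction set {3, 4, 5, 8}:
k:     0  1  2  3  4  5  6  7  8  9 10 11 12
g(k):  0  0  0  1  1  1  2  2  2  3  3  0  0
The P-positions (g = 0) in 0..12 are 0, 1, 2, 11, 12.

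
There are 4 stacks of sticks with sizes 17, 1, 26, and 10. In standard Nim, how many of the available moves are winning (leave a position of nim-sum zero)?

Nim-sum: 17 ^ 1 ^ 26 ^ 10 = 0.
The nim-sum is already 0, so every move leaves a nonzero nim-sum — there are no winning moves.

0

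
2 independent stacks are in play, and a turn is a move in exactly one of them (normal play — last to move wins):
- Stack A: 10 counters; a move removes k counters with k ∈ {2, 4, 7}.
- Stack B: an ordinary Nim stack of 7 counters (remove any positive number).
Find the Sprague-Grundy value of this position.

For stack A, compute g(0), g(1), … with moves {2, 4, 7}:
k:     0  1  2  3  4  5  6  7  8  9 10
g(k):  0  0  1  1  2  2  0  3  1  0  2
So g(10) = 2.
Stack B is a plain Nim stack of size 7, so its Grundy value is 7.
The value of a disjunctive sum is the nim-sum of the parts.
Combined value = 2 ⊕ 7 = 5.

5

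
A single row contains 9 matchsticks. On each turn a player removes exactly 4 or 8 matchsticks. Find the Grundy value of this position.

2

Grundy values for subtraction set {4, 8}:
k:     0  1  2  3  4  5  6  7  8  9
g(k):  0  0  0  0  1  1  1  1  2  2
So g(9) = 2.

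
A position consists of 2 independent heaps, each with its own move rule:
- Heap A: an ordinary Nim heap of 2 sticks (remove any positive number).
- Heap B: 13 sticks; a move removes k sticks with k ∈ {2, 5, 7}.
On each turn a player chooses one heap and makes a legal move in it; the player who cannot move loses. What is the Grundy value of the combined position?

2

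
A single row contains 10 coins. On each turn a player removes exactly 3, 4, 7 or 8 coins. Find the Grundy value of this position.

Grundy values for subtraction set {3, 4, 7, 8}:
k:     0  1  2  3  4  5  6  7  8  9 10
g(k):  0  0  0  1  1  1  2  2  2  3  3
So g(10) = 3.

3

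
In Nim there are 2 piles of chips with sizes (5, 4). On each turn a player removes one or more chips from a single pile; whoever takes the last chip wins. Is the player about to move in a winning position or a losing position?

Winning position

Compute the nim-sum pairwise:
5 ^ 4 = 1
The nim-sum is 1 ≠ 0, so this is an N-position: the player to move can win.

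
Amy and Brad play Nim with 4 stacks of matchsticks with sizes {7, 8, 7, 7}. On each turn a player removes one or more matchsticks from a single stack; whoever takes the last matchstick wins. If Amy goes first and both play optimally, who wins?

Amy wins

Compute the nim-sum pairwise:
7 XOR 8 = 15
15 XOR 7 = 8
8 XOR 7 = 15
The nim-sum is 15 ≠ 0, so this is an N-position: the player to move can win; Amy has a winning move.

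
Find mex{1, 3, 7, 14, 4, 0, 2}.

The values 0, 1, 2, 3, 4 are all present; 5 is the first non-negative integer missing from the set.

5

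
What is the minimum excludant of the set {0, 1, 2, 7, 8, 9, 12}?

3

The values 0, 1, 2 are all present; 3 is the first non-negative integer missing from the set.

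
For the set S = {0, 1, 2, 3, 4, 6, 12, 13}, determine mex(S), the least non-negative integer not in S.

The values 0, 1, 2, 3, 4 are all present; 5 is the first non-negative integer missing from the set.

5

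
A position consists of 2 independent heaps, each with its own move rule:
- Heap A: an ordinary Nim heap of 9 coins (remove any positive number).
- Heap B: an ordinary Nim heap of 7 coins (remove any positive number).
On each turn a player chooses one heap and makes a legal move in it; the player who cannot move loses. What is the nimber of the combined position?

Heap A is a plain Nim heap of size 9, so its Grundy value is 9.
Heap B is a plain Nim heap of size 7, so its Grundy value is 7.
By the Sprague-Grundy theorem, the Grundy value of a sum of independent games is the XOR of the component values.
Combined value = 9 XOR 7 = 14.

14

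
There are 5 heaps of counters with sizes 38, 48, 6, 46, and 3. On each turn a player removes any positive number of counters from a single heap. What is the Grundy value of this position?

61

Write each in binary and XOR column by column:
  100110  (38)
  110000  (48)
  000110  (6)
  101110  (46)
  000011  (3)
  ------
  111101  (61)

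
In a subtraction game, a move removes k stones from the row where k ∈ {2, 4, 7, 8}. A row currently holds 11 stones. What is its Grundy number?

Compute g(0), g(1), … for moves {2, 4, 7, 8}:
k:     0  1  2  3  4  5  6  7  8  9 10 11
g(k):  0  0  1  1  2  2  0  3  1  4  2  0
So g(11) = 0.

0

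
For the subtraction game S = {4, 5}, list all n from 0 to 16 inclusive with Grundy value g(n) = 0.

Build the Grundy sequence with g(k) = mex{g(k−s) : s ∈ {4, 5}, s ≤ k}:
k:     0  1  2  3  4  5  6  7  8  9 10 11 12 13 14 15 16
g(k):  0  0  0  0  1  1  1  1  2  0  0  0  0  1  1  1  1
The P-positions (g = 0) in 0..16 are 0, 1, 2, 3, 9, 10, 11, 12.

0, 1, 2, 3, 9, 10, 11, 12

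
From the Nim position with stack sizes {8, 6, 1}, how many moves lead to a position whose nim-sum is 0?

Nim-sum: 8 ⊕ 6 ⊕ 1 = 15.
The overall nim-sum is X = 15. A stack of size p has a winning move iff p XOR X < p (reduce it to p XOR X).
  8: 8 XOR 15 = 7 < 8 — winning move (to 7).
  6: 6 XOR 15 = 9 ≥ 6 — no move.
  1: 1 XOR 15 = 14 ≥ 1 — no move.
That gives 1 winning move.

1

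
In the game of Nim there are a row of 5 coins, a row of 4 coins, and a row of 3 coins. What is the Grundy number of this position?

2

Nim-sum: 5 ^ 4 ^ 3 = 2.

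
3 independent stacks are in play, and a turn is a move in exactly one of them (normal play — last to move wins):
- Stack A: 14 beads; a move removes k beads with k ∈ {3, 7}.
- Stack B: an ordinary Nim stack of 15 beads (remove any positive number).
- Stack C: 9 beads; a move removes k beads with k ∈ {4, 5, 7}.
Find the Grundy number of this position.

12

For stack A, compute g(0), g(1), … with moves {3, 7}:
k:     0  1  2  3  4  5  6  7  8  9 10 11 12 13 14
g(k):  0  0  0  1  1  1  0  2  2  1  0  0  0  1  1
So g(14) = 1.
Stack B is a plain Nim stack of size 15, so its Grundy value is 15.
Grundy values for stack C (subtraction set {4, 5, 7}):
g(0) = mex{} = 0
g(1) = mex{} = 0
g(2) = mex{} = 0
g(3) = mex{} = 0
g(4) = mex{0} = 1
g(5) = mex{0} = 1
g(6) = mex{0} = 1
g(7) = mex{0} = 1
g(8) = mex{0,1} = 2
g(9) = mex{0,1} = 2
So g(9) = 2.
The value of a disjunctive sum is the nim-sum of the parts.
Combined value = 1 XOR 15 XOR 2 = 12.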